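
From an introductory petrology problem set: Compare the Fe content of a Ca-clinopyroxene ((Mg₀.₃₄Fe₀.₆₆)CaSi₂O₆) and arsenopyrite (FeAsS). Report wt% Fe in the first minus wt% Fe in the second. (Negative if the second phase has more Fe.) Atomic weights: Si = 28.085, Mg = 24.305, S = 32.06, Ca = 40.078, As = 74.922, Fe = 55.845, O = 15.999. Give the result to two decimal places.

-18.77 percentage points

First mineral: 36.858 g Fe in 237.363 g formula = 15.53 wt% Fe.
Second mineral: 55.845 g Fe in 162.827 g formula = 34.30 wt% Fe.
15.53% − 34.30% gives a difference of -18.77 percentage points.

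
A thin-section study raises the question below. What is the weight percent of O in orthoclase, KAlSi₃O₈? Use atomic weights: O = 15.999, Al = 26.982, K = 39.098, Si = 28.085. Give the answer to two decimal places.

45.99 wt%

M(KAlSi₃O₈) = 278.327 g/mol.
O contributes 8 × 15.999 = 127.992 g per mole.
127.992/278.327 = 0.4599 → 45.99%.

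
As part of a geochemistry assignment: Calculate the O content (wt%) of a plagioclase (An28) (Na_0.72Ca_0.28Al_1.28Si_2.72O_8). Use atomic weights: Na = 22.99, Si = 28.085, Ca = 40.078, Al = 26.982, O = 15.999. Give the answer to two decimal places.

Formula mass = 0.72×22.99 + 0.28×40.078 + 1.28×26.982 + 2.72×28.085 + 8×15.999 = 266.695 g/mol, of which 127.992 g is O.
So O makes up 127.992/266.695 = 0.4799 of the mass, i.e. 47.99%.

47.99 wt%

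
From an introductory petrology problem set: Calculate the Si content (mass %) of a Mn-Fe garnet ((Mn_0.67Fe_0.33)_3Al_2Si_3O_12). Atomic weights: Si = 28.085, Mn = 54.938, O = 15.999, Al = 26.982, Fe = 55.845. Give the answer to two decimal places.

16.99 mass %

Molar mass of (Mn_0.67Fe_0.33)_3Al_2Si_3O_12: 2.01·54.938 + 0.99·55.845 + 2·26.982 + 3·28.085 + 12·15.999 = 495.919 g/mol.
Mass of Si per formula unit: 3 × 28.085 = 84.255 g.
Weight fraction Si = 84.255 / 495.919 = 0.1699.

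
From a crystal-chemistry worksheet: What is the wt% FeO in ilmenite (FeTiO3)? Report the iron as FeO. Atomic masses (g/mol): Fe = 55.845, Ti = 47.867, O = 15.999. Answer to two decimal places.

Formula mass = 151.709 g/mol.
1 Fe → 1.0000 mol FeO per formula unit; M(FeO) = 71.844, so FeO mass = 71.844 g.
71.844/151.709 × 100 = 47.36 wt%.

47.36 wt%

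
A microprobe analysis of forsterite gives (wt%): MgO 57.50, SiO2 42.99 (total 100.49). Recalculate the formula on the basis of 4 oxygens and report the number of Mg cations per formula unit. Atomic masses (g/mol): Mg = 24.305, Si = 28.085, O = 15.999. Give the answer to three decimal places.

57.50 wt% MgO ÷ 40.304 g/mol = 1.42666 mol, giving 1.42666 Mg and 1.42666 O.
42.99 wt% SiO2 ÷ 60.083 g/mol = 0.71551 mol, giving 0.71551 Si and 1.43102 O.
Oxygen sums to 2.85768; scaling by 4/2.85768 = 1.39974 puts the formula on 4 O.
Mg: 1.42666 × 1.39974 = 1.997 atoms per formula unit.

1.997 Mg apfu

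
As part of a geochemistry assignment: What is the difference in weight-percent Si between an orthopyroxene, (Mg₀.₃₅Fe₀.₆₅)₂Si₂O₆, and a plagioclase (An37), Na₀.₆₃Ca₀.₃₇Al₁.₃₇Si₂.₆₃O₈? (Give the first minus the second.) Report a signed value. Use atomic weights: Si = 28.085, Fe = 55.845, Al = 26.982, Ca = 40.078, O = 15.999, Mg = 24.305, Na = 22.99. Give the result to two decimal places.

-4.32 percentage points

M((Mg₀.₃₅Fe₀.₆₅)₂Si₂O₆) = 241.776 g/mol, so wt% Si = 56.170/241.776 × 100 = 23.23%.
M(Na₀.₆₃Ca₀.₃₇Al₁.₃₇Si₂.₆₃O₈) = 268.133 g/mol, so wt% Si = 73.864/268.133 × 100 = 27.55%.
23.23 − 27.55 = -4.32 pp.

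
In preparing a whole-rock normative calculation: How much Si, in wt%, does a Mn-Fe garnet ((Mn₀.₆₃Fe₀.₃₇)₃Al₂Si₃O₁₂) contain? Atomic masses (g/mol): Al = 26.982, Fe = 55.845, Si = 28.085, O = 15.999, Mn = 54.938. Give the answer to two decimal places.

Formula mass = 1.89×54.938 + 1.11×55.845 + 2×26.982 + 3×28.085 + 12×15.999 = 496.028 g/mol, of which 84.255 g is Si.
So Si makes up 84.255/496.028 = 0.1699 of the mass, i.e. 16.99%.

16.99 wt%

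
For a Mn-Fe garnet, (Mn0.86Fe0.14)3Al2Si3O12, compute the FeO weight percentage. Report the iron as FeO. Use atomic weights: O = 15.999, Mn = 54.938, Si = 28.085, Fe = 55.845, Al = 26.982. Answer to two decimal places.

Formula mass = 495.402 g/mol.
0.42 Fe → 0.4200 mol FeO per formula unit; M(FeO) = 71.844, so FeO mass = 30.174 g.
30.174/495.402 × 100 = 6.09 wt%.

6.09 wt%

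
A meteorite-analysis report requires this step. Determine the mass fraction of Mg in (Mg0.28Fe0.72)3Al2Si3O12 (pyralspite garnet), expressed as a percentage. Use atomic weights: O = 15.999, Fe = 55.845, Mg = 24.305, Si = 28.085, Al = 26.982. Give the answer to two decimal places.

M((Mg0.28Fe0.72)3Al2Si3O12) = 471.248 g/mol.
Mg contributes 0.84 × 24.305 = 20.416 g per mole.
20.416/471.248 = 0.0433 → 4.33%.

4.33 wt%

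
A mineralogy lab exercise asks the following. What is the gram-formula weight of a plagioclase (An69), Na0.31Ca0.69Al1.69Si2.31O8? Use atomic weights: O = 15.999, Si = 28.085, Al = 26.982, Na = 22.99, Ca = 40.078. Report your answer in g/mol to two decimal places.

273.25 g/mol

The formula mass is the sum 0.31·22.99 + 0.69·40.078 + 1.69·26.982 + 2.31·28.085 + 8·15.999.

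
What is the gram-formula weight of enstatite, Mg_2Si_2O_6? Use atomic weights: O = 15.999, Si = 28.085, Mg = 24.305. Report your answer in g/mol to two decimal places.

Mg: 2 × 24.305 = 48.6100
Si: 2 × 28.085 = 56.1700
O: 6 × 15.999 = 95.9940
Summing the contributions gives the formula mass.

200.77 g/mol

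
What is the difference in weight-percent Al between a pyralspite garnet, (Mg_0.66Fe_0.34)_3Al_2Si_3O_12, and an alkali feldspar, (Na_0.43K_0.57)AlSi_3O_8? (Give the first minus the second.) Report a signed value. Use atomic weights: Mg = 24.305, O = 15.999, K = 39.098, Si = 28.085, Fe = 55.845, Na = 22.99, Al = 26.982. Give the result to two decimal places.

2.46 percentage points

First mineral: 53.964 g Al in 435.293 g formula = 12.40 wt% Al.
Second mineral: 26.982 g Al in 271.401 g formula = 9.94 wt% Al.
12.40% − 9.94% gives a difference of 2.46 percentage points.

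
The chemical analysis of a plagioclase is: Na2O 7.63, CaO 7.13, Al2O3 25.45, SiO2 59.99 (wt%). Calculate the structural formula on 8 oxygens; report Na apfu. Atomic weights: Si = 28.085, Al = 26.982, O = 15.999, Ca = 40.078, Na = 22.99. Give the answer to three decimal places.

Na2O (M=61.979): mol = 0.12311; Na = 0.24622, O = 0.12311.
CaO (M=56.077): mol = 0.12715; Ca = 0.12715, O = 0.12715.
Al2O3 (M=101.961): mol = 0.24961; Al = 0.49922, O = 0.74883.
SiO2 (M=60.083): mol = 0.99845; Si = 0.99845, O = 1.99690.
ΣO = 2.99599; factor = 8/ΣO = 2.67024.
Na apfu = 0.24622 × 2.67024 = 0.657.

0.657 Na apfu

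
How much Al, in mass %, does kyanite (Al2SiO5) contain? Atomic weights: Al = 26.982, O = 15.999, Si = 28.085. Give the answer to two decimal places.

M(Al2SiO5) = 162.044 g/mol.
Al contributes 2 × 26.982 = 53.964 g per mole.
53.964/162.044 = 0.3330 → 33.30%.

33.30 mass %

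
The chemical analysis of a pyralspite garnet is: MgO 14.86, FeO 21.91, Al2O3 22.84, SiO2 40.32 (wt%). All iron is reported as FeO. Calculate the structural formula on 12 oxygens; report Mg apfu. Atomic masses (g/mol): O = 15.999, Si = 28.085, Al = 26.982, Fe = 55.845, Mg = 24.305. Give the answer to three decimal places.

MgO: 14.86/40.304 = 0.36870 mol → 0.36870 mol Mg, 0.36870 mol O.
FeO: 21.91/71.844 = 0.30497 mol → 0.30497 mol Fe, 0.30497 mol O.
Al2O3: 22.84/101.961 = 0.22401 mol → 0.44802 mol Al, 0.67203 mol O.
SiO2: 40.32/60.083 = 0.67107 mol → 0.67107 mol Si, 1.34214 mol O.
Total oxygen = 2.68784 mol. Normalization factor = 12/2.68784 = 4.46455.
Mg per 12 O = 0.36870 × 4.46455 = 1.646.

1.646 Mg apfu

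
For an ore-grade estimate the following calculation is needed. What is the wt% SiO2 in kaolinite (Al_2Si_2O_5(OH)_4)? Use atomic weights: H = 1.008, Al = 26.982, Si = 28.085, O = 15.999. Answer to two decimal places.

Molar mass of Al_2Si_2O_5(OH)_4 = 2*26.982 + 2*28.085 + 9*15.999 + 4*1.008 = 258.157 g/mol.
Each formula unit contains 2 Si, equivalent to 2/1 = 2.0000 mol SiO2.
M(SiO2) = 1×28.085 + 2×15.999 = 60.083 g/mol.
Mass of SiO2 per formula unit = 2.0000 × 60.083 = 120.166 g.
SiO2 wt% = 120.166 / 258.157 × 100 = 46.55%.

46.55 wt%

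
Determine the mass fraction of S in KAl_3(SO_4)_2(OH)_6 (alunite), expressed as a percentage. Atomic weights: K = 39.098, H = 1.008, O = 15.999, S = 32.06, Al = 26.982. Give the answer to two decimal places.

Formula mass = 1*39.098 + 3*26.982 + 2*32.06 + 14*15.999 + 6*1.008 = 414.198 g/mol, of which 64.120 g is S.
So S makes up 64.120/414.198 = 0.1548 of the mass, i.e. 15.48%.

15.48 wt%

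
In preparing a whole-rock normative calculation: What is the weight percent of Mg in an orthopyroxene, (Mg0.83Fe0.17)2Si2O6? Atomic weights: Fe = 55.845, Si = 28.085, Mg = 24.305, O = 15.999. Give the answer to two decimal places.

19.08 weight percent

Molar mass of (Mg0.83Fe0.17)2Si2O6: 1.66*24.305 + 0.34*55.845 + 2*28.085 + 6*15.999 = 211.498 g/mol.
Mass of Mg per formula unit: 1.66 × 24.305 = 40.346 g.
Weight fraction Mg = 40.346 / 211.498 = 0.1908.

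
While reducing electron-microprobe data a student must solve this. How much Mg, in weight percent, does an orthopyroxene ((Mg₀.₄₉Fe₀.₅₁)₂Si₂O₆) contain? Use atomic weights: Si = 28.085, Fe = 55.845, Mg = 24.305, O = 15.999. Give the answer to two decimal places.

Formula mass = 0.98*24.305 + 1.02*55.845 + 2*28.085 + 6*15.999 = 232.945 g/mol, of which 23.819 g is Mg.
So Mg makes up 23.819/232.945 = 0.1023 of the mass, i.e. 10.23%.

10.23 weight percent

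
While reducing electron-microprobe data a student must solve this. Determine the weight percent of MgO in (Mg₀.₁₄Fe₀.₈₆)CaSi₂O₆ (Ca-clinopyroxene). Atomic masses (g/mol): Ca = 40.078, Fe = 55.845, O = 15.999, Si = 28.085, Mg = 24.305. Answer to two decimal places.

M((Mg₀.₁₄Fe₀.₈₆)CaSi₂O₆) = 243.671 g/mol; M(MgO) = 40.304 g/mol.
Moles MgO per formula unit = 0.14 Mg ÷ 1 = 0.1400.
MgO fraction = (0.1400 × 40.304) / 243.671 = 5.643/243.671 = 0.0232.

2.32 wt%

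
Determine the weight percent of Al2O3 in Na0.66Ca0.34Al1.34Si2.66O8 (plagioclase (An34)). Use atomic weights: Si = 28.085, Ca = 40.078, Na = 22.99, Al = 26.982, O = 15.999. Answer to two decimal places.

Molar mass of Na0.66Ca0.34Al1.34Si2.66O8 = 0.66×22.99 + 0.34×40.078 + 1.34×26.982 + 2.66×28.085 + 8×15.999 = 267.654 g/mol.
Each formula unit contains 1.34 Al, equivalent to 1.34/2 = 0.6700 mol Al2O3.
M(Al2O3) = 2×26.982 + 3×15.999 = 101.961 g/mol.
Mass of Al2O3 per formula unit = 0.6700 × 101.961 = 68.314 g.
Al2O3 wt% = 68.314 / 267.654 × 100 = 25.52%.

25.52 wt%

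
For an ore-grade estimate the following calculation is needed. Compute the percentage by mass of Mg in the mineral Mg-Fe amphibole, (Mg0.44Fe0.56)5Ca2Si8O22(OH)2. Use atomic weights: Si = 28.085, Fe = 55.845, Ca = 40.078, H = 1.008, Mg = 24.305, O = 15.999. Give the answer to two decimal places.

Formula mass = 2.20*24.305 + 2.80*55.845 + 2*40.078 + 8*28.085 + 24*15.999 + 2*1.008 = 900.665 g/mol, of which 53.471 g is Mg.
So Mg makes up 53.471/900.665 = 0.0594 of the mass, i.e. 5.94%.

5.94 weight percent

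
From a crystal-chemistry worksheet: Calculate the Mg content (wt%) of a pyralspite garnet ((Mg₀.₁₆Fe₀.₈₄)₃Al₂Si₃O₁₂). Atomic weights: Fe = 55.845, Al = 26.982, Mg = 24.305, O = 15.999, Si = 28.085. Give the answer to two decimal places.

Formula mass = 0.48×24.305 + 2.52×55.845 + 2×26.982 + 3×28.085 + 12×15.999 = 482.603 g/mol, of which 11.666 g is Mg.
So Mg makes up 11.666/482.603 = 0.0242 of the mass, i.e. 2.42%.

2.42 wt%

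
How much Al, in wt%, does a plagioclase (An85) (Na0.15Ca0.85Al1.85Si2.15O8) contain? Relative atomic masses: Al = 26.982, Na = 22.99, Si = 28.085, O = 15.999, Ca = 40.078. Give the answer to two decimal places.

Molar mass of Na0.15Ca0.85Al1.85Si2.15O8: 0.15×22.99 + 0.85×40.078 + 1.85×26.982 + 2.15×28.085 + 8×15.999 = 275.806 g/mol.
Mass of Al per formula unit: 1.85 × 26.982 = 49.917 g.
Weight fraction Al = 49.917 / 275.806 = 0.1810.

18.10 wt%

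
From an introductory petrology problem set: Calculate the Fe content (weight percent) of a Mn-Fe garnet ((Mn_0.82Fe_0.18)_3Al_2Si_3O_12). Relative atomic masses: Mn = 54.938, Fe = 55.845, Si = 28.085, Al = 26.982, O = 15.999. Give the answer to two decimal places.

6.09 weight percent

Molar mass of (Mn_0.82Fe_0.18)_3Al_2Si_3O_12: 2.46×54.938 + 0.54×55.845 + 2×26.982 + 3×28.085 + 12×15.999 = 495.511 g/mol.
Mass of Fe per formula unit: 0.54 × 55.845 = 30.156 g.
Weight fraction Fe = 30.156 / 495.511 = 0.0609.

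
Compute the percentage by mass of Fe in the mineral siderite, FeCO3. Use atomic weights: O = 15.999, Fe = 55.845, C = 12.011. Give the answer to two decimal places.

Molar mass of FeCO3: 1×55.845 + 1×12.011 + 3×15.999 = 115.853 g/mol.
Mass of Fe per formula unit: 1 × 55.845 = 55.845 g.
Weight fraction Fe = 55.845 / 115.853 = 0.4820.

48.20 weight percent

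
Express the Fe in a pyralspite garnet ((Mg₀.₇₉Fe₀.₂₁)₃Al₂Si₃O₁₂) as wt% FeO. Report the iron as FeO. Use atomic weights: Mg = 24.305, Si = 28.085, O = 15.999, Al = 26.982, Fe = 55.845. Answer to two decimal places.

10.70 wt%

Formula mass = 422.992 g/mol.
0.63 Fe → 0.6300 mol FeO per formula unit; M(FeO) = 71.844, so FeO mass = 45.262 g.
45.262/422.992 × 100 = 10.70 wt%.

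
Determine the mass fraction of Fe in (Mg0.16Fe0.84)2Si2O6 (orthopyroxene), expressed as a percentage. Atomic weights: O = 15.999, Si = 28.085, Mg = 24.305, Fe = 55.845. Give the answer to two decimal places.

36.97 wt%

Formula mass = 0.32×24.305 + 1.68×55.845 + 2×28.085 + 6×15.999 = 253.761 g/mol, of which 93.820 g is Fe.
So Fe makes up 93.820/253.761 = 0.3697 of the mass, i.e. 36.97%.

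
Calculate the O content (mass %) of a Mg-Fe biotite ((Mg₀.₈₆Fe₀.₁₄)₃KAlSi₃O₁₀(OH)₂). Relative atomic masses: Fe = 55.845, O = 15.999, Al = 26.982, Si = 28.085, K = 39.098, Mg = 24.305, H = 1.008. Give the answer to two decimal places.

Formula mass = 2.58×24.305 + 0.42×55.845 + 1×39.098 + 1×26.982 + 3×28.085 + 12×15.999 + 2×1.008 = 430.501 g/mol, of which 191.988 g is O.
So O makes up 191.988/430.501 = 0.4460 of the mass, i.e. 44.60%.

44.60 mass %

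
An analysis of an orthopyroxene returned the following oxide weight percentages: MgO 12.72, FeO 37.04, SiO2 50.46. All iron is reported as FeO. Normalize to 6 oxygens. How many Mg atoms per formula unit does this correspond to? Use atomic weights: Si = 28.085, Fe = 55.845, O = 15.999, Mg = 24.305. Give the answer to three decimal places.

MgO (M=40.304): mol = 0.31560; Mg = 0.31560, O = 0.31560.
FeO (M=71.844): mol = 0.51556; Fe = 0.51556, O = 0.51556.
SiO2 (M=60.083): mol = 0.83984; Si = 0.83984, O = 1.67968.
ΣO = 2.51084; factor = 6/ΣO = 2.38964.
Mg apfu = 0.31560 × 2.38964 = 0.754.

0.754 Mg apfu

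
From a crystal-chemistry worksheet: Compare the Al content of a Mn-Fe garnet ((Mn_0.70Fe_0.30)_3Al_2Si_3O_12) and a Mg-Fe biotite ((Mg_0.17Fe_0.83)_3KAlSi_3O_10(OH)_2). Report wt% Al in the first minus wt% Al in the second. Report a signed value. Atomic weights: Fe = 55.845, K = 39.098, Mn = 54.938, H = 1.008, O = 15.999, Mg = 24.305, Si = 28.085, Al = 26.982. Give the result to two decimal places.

M((Mn_0.70Fe_0.30)_3Al_2Si_3O_12) = 495.837 g/mol, so wt% Al = 53.964/495.837 × 100 = 10.88%.
M((Mg_0.17Fe_0.83)_3KAlSi_3O_10(OH)_2) = 495.789 g/mol, so wt% Al = 26.982/495.789 × 100 = 5.44%.
10.88 − 5.44 = 5.44 pp.

5.44 percentage points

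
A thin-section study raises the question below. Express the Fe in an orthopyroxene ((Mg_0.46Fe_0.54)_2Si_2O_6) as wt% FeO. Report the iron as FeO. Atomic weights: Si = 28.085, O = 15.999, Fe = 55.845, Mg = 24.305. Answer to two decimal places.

33.04 wt%

Molar mass of (Mg_0.46Fe_0.54)_2Si_2O_6 = 0.92*24.305 + 1.08*55.845 + 2*28.085 + 6*15.999 = 234.837 g/mol.
Each formula unit contains 1.08 Fe, equivalent to 1.08/1 = 1.0800 mol FeO.
M(FeO) = 1×55.845 + 1×15.999 = 71.844 g/mol.
Mass of FeO per formula unit = 1.0800 × 71.844 = 77.592 g.
FeO wt% = 77.592 / 234.837 × 100 = 33.04%.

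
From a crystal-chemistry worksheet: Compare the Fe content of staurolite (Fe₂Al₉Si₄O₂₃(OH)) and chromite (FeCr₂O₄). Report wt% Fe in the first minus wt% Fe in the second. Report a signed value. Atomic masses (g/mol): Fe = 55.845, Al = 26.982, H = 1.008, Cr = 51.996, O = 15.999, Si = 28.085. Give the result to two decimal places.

First mineral: 111.690 g Fe in 851.852 g formula = 13.11 wt% Fe.
Second mineral: 55.845 g Fe in 223.833 g formula = 24.95 wt% Fe.
13.11% − 24.95% gives a difference of -11.84 percentage points.

-11.84 percentage points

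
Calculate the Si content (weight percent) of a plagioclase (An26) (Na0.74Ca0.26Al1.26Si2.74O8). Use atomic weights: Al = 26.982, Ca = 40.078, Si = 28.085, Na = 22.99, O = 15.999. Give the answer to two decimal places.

Formula mass = 0.74*22.99 + 0.26*40.078 + 1.26*26.982 + 2.74*28.085 + 8*15.999 = 266.375 g/mol, of which 76.953 g is Si.
So Si makes up 76.953/266.375 = 0.2889 of the mass, i.e. 28.89%.

28.89 weight percent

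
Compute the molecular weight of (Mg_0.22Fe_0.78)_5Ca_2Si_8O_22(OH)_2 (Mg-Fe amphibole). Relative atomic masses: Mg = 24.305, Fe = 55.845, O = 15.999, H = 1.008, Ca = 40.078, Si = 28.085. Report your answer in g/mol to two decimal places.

935.36 g/mol

The formula mass is the sum 1.10·24.305 + 3.90·55.845 + 2·40.078 + 8·28.085 + 24·15.999 + 2·1.008.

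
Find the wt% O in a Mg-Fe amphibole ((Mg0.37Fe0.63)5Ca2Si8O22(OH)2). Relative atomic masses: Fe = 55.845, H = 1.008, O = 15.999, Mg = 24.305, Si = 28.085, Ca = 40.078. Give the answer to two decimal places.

42.12 wt%

Formula mass = 1.85×24.305 + 3.15×55.845 + 2×40.078 + 8×28.085 + 24×15.999 + 2×1.008 = 911.704 g/mol, of which 383.976 g is O.
So O makes up 383.976/911.704 = 0.4212 of the mass, i.e. 42.12%.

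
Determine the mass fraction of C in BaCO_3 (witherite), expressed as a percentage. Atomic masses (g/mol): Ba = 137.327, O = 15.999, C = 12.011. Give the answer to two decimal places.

6.09 wt%

Formula mass = 1*137.327 + 1*12.011 + 3*15.999 = 197.335 g/mol, of which 12.011 g is C.
So C makes up 12.011/197.335 = 0.0609 of the mass, i.e. 6.09%.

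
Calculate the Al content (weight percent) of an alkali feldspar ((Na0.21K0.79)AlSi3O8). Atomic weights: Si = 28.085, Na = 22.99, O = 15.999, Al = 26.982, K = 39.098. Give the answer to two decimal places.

M((Na0.21K0.79)AlSi3O8) = 274.944 g/mol.
Al contributes 1 × 26.982 = 26.982 g per mole.
26.982/274.944 = 0.0981 → 9.81%.

9.81 weight percent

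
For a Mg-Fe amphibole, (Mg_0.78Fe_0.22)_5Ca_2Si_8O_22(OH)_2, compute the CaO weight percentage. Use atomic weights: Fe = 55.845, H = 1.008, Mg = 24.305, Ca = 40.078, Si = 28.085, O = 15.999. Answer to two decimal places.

13.24 wt%

M((Mg_0.78Fe_0.22)_5Ca_2Si_8O_22(OH)_2) = 847.047 g/mol; M(CaO) = 56.077 g/mol.
Moles CaO per formula unit = 2 Ca ÷ 1 = 2.0000.
CaO fraction = (2.0000 × 56.077) / 847.047 = 112.154/847.047 = 0.1324.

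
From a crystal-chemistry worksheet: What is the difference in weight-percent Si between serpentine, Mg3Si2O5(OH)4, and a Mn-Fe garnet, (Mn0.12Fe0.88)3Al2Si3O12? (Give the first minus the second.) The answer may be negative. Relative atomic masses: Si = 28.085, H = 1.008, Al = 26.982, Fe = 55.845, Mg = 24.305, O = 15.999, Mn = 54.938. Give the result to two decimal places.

Si in Mg3Si2O5(OH)4: molar mass 277.108 g/mol; 2×28.085 = 56.170 g → 20.27 wt%.
Si in (Mn0.12Fe0.88)3Al2Si3O12: molar mass 497.415 g/mol; 3×28.085 = 84.255 g → 16.94 wt%.
Difference = 20.27 − 16.94 = 3.33 percentage points.

3.33 percentage points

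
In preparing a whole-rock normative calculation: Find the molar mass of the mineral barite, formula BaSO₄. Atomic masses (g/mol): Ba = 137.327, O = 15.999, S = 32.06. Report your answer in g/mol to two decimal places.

233.38 g/mol

Ba: 1 × 137.327 = 137.3270
S: 1 × 32.06 = 32.0600
O: 4 × 15.999 = 63.9960
Summing the contributions gives the formula mass.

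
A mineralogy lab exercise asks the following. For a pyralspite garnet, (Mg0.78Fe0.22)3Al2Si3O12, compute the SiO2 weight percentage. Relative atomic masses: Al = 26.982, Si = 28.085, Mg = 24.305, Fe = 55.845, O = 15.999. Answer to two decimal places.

Molar mass of (Mg0.78Fe0.22)3Al2Si3O12 = 2.34·24.305 + 0.66·55.845 + 2·26.982 + 3·28.085 + 12·15.999 = 423.938 g/mol.
Each formula unit contains 3 Si, equivalent to 3/1 = 3.0000 mol SiO2.
M(SiO2) = 1×28.085 + 2×15.999 = 60.083 g/mol.
Mass of SiO2 per formula unit = 3.0000 × 60.083 = 180.249 g.
SiO2 wt% = 180.249 / 423.938 × 100 = 42.52%.

42.52 wt%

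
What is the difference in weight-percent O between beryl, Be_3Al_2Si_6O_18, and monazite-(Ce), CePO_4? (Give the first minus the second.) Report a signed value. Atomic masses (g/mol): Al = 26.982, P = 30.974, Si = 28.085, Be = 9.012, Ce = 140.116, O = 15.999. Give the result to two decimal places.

M(Be_3Al_2Si_6O_18) = 537.492 g/mol, so wt% O = 287.982/537.492 × 100 = 53.58%.
M(CePO_4) = 235.086 g/mol, so wt% O = 63.996/235.086 × 100 = 27.22%.
53.58 − 27.22 = 26.36 pp.

26.36 percentage points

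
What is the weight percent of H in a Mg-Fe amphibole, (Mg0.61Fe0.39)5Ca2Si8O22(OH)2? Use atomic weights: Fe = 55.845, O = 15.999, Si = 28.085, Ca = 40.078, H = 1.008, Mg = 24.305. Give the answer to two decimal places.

Formula mass = 3.05×24.305 + 1.95×55.845 + 2×40.078 + 8×28.085 + 24×15.999 + 2×1.008 = 873.856 g/mol, of which 2.016 g is H.
So H makes up 2.016/873.856 = 0.0023 of the mass, i.e. 0.23%.

0.23 mass %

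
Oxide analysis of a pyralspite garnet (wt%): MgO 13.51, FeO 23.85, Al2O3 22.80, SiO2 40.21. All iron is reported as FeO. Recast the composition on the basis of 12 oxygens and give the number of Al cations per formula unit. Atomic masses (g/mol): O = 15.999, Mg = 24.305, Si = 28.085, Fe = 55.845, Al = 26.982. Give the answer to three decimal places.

2.005 Al apfu

MgO (M=40.304): mol = 0.33520; Mg = 0.33520, O = 0.33520.
FeO (M=71.844): mol = 0.33197; Fe = 0.33197, O = 0.33197.
Al2O3 (M=101.961): mol = 0.22361; Al = 0.44722, O = 0.67083.
SiO2 (M=60.083): mol = 0.66924; Si = 0.66924, O = 1.33848.
ΣO = 2.67648; factor = 12/ΣO = 4.48350.
Al apfu = 0.44722 × 4.48350 = 2.005.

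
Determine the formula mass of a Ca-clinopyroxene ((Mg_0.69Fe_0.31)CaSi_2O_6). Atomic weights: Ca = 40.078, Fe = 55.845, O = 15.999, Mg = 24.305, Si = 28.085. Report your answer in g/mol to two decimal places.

226.32 g/mol

M = 0.69·24.305 + 0.31·55.845 + 1·40.078 + 2·28.085 + 6·15.999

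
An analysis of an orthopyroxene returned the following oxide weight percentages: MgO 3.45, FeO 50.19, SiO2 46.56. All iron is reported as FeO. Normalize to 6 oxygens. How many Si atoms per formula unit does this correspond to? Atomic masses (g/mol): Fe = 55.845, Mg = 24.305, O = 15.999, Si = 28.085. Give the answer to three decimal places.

MgO (M=40.304): mol = 0.08560; Mg = 0.08560, O = 0.08560.
FeO (M=71.844): mol = 0.69860; Fe = 0.69860, O = 0.69860.
SiO2 (M=60.083): mol = 0.77493; Si = 0.77493, O = 1.54986.
ΣO = 2.33406; factor = 6/ΣO = 2.57063.
Si apfu = 0.77493 × 2.57063 = 1.992.

1.992 Si apfu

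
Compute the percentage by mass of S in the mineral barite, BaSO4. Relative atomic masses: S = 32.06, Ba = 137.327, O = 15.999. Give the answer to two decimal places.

Formula mass = 1×137.327 + 1×32.06 + 4×15.999 = 233.383 g/mol, of which 32.060 g is S.
So S makes up 32.060/233.383 = 0.1374 of the mass, i.e. 13.74%.

13.74 weight percent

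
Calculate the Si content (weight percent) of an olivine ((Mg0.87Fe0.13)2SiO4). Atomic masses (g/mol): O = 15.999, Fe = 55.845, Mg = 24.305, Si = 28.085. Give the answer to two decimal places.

Formula mass = 1.74×24.305 + 0.26×55.845 + 1×28.085 + 4×15.999 = 148.891 g/mol, of which 28.085 g is Si.
So Si makes up 28.085/148.891 = 0.1886 of the mass, i.e. 18.86%.

18.86 weight percent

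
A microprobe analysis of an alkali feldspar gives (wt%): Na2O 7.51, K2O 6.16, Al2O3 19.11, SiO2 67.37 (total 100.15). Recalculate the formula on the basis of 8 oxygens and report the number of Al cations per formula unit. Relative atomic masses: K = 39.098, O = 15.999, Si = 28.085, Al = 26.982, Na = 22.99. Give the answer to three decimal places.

7.51 wt% Na2O ÷ 61.979 g/mol = 0.12117 mol, giving 0.24234 Na and 0.12117 O.
6.16 wt% K2O ÷ 94.195 g/mol = 0.06540 mol, giving 0.13080 K and 0.06540 O.
19.11 wt% Al2O3 ÷ 101.961 g/mol = 0.18742 mol, giving 0.37484 Al and 0.56226 O.
67.37 wt% SiO2 ÷ 60.083 g/mol = 1.12128 mol, giving 1.12128 Si and 2.24256 O.
Oxygen sums to 2.99139; scaling by 8/2.99139 = 2.67434 puts the formula on 8 O.
Al: 0.37484 × 2.67434 = 1.002 atoms per formula unit.

1.002 Al apfu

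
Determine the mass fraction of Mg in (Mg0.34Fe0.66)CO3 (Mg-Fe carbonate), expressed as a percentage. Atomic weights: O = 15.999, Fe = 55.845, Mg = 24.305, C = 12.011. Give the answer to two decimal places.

7.86 weight percent

Formula mass = 0.34·24.305 + 0.66·55.845 + 1·12.011 + 3·15.999 = 105.129 g/mol, of which 8.264 g is Mg.
So Mg makes up 8.264/105.129 = 0.0786 of the mass, i.e. 7.86%.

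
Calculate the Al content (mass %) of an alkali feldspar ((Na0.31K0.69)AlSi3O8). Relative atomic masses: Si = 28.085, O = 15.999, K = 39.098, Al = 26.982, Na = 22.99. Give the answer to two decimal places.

M((Na0.31K0.69)AlSi3O8) = 273.334 g/mol.
Al contributes 1 × 26.982 = 26.982 g per mole.
26.982/273.334 = 0.0987 → 9.87%.

9.87 mass %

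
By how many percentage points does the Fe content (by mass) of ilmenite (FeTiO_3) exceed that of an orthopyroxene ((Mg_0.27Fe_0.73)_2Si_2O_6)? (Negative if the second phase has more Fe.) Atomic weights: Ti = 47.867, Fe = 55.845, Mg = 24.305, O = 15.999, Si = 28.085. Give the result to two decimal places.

Fe in FeTiO_3: molar mass 151.709 g/mol; 1×55.845 = 55.845 g → 36.81 wt%.
Fe in (Mg_0.27Fe_0.73)_2Si_2O_6: molar mass 246.822 g/mol; 1.46×55.845 = 81.534 g → 33.03 wt%.
Difference = 36.81 − 33.03 = 3.78 percentage points.

3.78 percentage points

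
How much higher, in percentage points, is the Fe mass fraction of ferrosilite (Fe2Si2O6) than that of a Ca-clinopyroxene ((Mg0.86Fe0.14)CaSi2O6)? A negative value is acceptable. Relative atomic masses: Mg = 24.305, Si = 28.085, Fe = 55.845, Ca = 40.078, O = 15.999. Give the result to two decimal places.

38.79 percentage points

M(Fe2Si2O6) = 263.854 g/mol, so wt% Fe = 111.690/263.854 × 100 = 42.33%.
M((Mg0.86Fe0.14)CaSi2O6) = 220.963 g/mol, so wt% Fe = 7.818/220.963 × 100 = 3.54%.
42.33 − 3.54 = 38.79 pp.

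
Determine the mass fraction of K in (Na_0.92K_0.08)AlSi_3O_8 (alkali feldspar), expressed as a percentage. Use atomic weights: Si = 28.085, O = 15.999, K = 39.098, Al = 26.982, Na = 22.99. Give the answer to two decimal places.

1.19 weight percent

Formula mass = 0.92*22.99 + 0.08*39.098 + 1*26.982 + 3*28.085 + 8*15.999 = 263.508 g/mol, of which 3.128 g is K.
So K makes up 3.128/263.508 = 0.0119 of the mass, i.e. 1.19%.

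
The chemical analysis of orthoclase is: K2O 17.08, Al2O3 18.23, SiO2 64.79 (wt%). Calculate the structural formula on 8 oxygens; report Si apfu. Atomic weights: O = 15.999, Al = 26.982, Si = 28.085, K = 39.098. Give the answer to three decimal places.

3.001 Si apfu

K2O: 17.08/94.195 = 0.18133 mol → 0.36266 mol K, 0.18133 mol O.
Al2O3: 18.23/101.961 = 0.17879 mol → 0.35758 mol Al, 0.53637 mol O.
SiO2: 64.79/60.083 = 1.07834 mol → 1.07834 mol Si, 2.15668 mol O.
Total oxygen = 2.87438 mol. Normalization factor = 8/2.87438 = 2.78321.
Si per 8 O = 1.07834 × 2.78321 = 3.001.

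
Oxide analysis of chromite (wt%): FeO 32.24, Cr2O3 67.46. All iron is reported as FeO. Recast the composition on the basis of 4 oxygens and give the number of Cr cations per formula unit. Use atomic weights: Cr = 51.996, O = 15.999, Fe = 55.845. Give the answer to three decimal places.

32.24 wt% FeO ÷ 71.844 g/mol = 0.44875 mol, giving 0.44875 Fe and 0.44875 O.
67.46 wt% Cr2O3 ÷ 151.989 g/mol = 0.44385 mol, giving 0.88770 Cr and 1.33155 O.
Oxygen sums to 1.78030; scaling by 4/1.78030 = 2.24681 puts the formula on 4 O.
Cr: 0.88770 × 2.24681 = 1.994 atoms per formula unit.

1.994 Cr apfu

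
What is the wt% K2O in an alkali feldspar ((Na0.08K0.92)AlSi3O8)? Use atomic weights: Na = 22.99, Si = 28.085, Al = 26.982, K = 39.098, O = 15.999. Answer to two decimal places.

15.64 wt%

Molar mass of (Na0.08K0.92)AlSi3O8 = 0.08*22.99 + 0.92*39.098 + 1*26.982 + 3*28.085 + 8*15.999 = 277.038 g/mol.
Each formula unit contains 0.92 K, equivalent to 0.92/2 = 0.4600 mol K2O.
M(K2O) = 2×39.098 + 1×15.999 = 94.195 g/mol.
Mass of K2O per formula unit = 0.4600 × 94.195 = 43.330 g.
K2O wt% = 43.330 / 277.038 × 100 = 15.64%.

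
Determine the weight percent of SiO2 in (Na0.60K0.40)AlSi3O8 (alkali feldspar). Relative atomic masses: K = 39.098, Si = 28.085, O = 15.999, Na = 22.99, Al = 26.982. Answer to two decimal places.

M((Na0.60K0.40)AlSi3O8) = 268.662 g/mol; M(SiO2) = 60.083 g/mol.
Moles SiO2 per formula unit = 3 Si ÷ 1 = 3.0000.
SiO2 fraction = (3.0000 × 60.083) / 268.662 = 180.249/268.662 = 0.6709.

67.09 wt%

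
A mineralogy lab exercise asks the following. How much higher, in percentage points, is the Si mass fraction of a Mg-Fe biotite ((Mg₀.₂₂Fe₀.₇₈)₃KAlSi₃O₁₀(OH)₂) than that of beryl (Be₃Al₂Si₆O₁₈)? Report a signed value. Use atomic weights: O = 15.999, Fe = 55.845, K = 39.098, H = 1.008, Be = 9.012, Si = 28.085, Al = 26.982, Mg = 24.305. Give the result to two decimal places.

First mineral: 84.255 g Si in 491.058 g formula = 17.16 wt% Si.
Second mineral: 168.510 g Si in 537.492 g formula = 31.35 wt% Si.
17.16% − 31.35% gives a difference of -14.19 percentage points.

-14.19 percentage points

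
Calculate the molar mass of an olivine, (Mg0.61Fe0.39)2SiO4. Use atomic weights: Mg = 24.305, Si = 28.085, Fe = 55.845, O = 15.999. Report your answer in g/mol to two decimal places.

165.29 g/mol

Mg: 1.22 × 24.305 = 29.6521
Fe: 0.78 × 55.845 = 43.5591
Si: 1 × 28.085 = 28.0850
O: 4 × 15.999 = 63.9960
Summing the contributions gives the formula mass.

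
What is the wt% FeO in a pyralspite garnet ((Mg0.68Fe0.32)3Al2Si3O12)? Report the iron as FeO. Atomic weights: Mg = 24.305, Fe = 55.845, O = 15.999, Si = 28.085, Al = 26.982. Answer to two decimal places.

Formula mass = 433.400 g/mol.
0.96 Fe → 0.9600 mol FeO per formula unit; M(FeO) = 71.844, so FeO mass = 68.970 g.
68.970/433.400 × 100 = 15.91 wt%.

15.91 wt%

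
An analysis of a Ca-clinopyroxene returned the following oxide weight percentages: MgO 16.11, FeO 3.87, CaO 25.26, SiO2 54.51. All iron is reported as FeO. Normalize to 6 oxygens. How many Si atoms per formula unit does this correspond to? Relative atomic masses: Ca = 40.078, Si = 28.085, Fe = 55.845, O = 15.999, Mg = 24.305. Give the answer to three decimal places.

MgO: 16.11/40.304 = 0.39971 mol → 0.39971 mol Mg, 0.39971 mol O.
FeO: 3.87/71.844 = 0.05387 mol → 0.05387 mol Fe, 0.05387 mol O.
CaO: 25.26/56.077 = 0.45045 mol → 0.45045 mol Ca, 0.45045 mol O.
SiO2: 54.51/60.083 = 0.90724 mol → 0.90724 mol Si, 1.81448 mol O.
Total oxygen = 2.71851 mol. Normalization factor = 6/2.71851 = 2.20709.
Si per 6 O = 0.90724 × 2.20709 = 2.002.

2.002 Si apfu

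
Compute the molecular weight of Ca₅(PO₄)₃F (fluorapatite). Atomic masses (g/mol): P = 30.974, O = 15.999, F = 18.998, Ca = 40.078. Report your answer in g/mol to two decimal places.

504.30 g/mol

Ca: 5 × 40.078 = 200.3900
P: 3 × 30.974 = 92.9220
O: 12 × 15.999 = 191.9880
F: 1 × 18.998 = 18.9980
Summing the contributions gives the formula mass.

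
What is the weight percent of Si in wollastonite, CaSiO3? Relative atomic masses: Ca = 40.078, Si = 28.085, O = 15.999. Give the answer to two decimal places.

24.18 wt%

Molar mass of CaSiO3: 1*40.078 + 1*28.085 + 3*15.999 = 116.160 g/mol.
Mass of Si per formula unit: 1 × 28.085 = 28.085 g.
Weight fraction Si = 28.085 / 116.160 = 0.2418.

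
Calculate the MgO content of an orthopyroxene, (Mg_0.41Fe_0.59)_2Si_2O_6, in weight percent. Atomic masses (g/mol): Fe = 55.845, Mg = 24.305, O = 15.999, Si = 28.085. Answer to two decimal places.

13.89 wt%

M((Mg_0.41Fe_0.59)_2Si_2O_6) = 237.991 g/mol; M(MgO) = 40.304 g/mol.
Moles MgO per formula unit = 0.82 Mg ÷ 1 = 0.8200.
MgO fraction = (0.8200 × 40.304) / 237.991 = 33.049/237.991 = 0.1389.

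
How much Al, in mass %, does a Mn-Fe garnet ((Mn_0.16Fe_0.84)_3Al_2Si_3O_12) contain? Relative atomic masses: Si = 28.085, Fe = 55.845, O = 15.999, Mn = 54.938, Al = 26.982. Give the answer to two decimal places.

Formula mass = 0.48·54.938 + 2.52·55.845 + 2·26.982 + 3·28.085 + 12·15.999 = 497.307 g/mol, of which 53.964 g is Al.
So Al makes up 53.964/497.307 = 0.1085 of the mass, i.e. 10.85%.

10.85 mass %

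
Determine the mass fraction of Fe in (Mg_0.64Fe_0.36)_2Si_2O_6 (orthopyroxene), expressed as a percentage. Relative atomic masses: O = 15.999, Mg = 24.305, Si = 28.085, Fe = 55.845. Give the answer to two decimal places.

17.99 weight percent

Molar mass of (Mg_0.64Fe_0.36)_2Si_2O_6: 1.28×24.305 + 0.72×55.845 + 2×28.085 + 6×15.999 = 223.483 g/mol.
Mass of Fe per formula unit: 0.72 × 55.845 = 40.208 g.
Weight fraction Fe = 40.208 / 223.483 = 0.1799.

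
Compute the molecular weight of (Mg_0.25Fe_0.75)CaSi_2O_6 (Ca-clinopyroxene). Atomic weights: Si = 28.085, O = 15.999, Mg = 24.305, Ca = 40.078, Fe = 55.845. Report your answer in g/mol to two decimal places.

M = 0.25×24.305 + 0.75×55.845 + 1×40.078 + 2×28.085 + 6×15.999

240.20 g/mol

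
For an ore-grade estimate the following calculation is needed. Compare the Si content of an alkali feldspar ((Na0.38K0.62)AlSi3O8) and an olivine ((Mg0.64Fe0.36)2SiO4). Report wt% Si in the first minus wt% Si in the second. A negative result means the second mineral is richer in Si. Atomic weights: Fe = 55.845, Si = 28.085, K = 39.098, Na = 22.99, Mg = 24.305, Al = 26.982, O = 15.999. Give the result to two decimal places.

First mineral: 84.255 g Si in 272.206 g formula = 30.95 wt% Si.
Second mineral: 28.085 g Si in 163.400 g formula = 17.19 wt% Si.
30.95% − 17.19% gives a difference of 13.76 percentage points.

13.76 percentage points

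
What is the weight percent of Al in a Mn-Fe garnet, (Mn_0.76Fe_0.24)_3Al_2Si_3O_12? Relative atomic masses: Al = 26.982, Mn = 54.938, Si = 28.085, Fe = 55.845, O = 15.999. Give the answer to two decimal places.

10.89 wt%

M((Mn_0.76Fe_0.24)_3Al_2Si_3O_12) = 495.674 g/mol.
Al contributes 2 × 26.982 = 53.964 g per mole.
53.964/495.674 = 0.1089 → 10.89%.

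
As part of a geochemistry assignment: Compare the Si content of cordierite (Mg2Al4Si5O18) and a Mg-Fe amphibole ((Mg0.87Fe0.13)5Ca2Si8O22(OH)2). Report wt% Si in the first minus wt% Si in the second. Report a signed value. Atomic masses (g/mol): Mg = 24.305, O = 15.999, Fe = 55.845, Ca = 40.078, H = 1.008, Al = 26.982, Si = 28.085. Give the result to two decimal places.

-2.97 percentage points

M(Mg2Al4Si5O18) = 584.945 g/mol, so wt% Si = 140.425/584.945 × 100 = 24.01%.
M((Mg0.87Fe0.13)5Ca2Si8O22(OH)2) = 832.854 g/mol, so wt% Si = 224.680/832.854 × 100 = 26.98%.
24.01 − 26.98 = -2.97 pp.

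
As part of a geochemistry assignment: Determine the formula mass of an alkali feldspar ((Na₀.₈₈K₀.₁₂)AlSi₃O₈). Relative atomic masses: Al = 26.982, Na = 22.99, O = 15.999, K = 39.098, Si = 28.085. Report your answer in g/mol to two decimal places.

The formula mass is the sum 0.88*22.99 + 0.12*39.098 + 1*26.982 + 3*28.085 + 8*15.999.

264.15 g/mol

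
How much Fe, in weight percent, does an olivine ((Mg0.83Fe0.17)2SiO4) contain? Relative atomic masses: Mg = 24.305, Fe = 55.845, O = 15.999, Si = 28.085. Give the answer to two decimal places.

12.54 weight percent

Molar mass of (Mg0.83Fe0.17)2SiO4: 1.66*24.305 + 0.34*55.845 + 1*28.085 + 4*15.999 = 151.415 g/mol.
Mass of Fe per formula unit: 0.34 × 55.845 = 18.987 g.
Weight fraction Fe = 18.987 / 151.415 = 0.1254.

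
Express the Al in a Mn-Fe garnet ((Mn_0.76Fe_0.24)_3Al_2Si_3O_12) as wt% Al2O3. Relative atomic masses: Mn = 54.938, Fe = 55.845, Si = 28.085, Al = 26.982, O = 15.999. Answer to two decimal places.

20.57 wt%

Molar mass of (Mn_0.76Fe_0.24)_3Al_2Si_3O_12 = 2.28*54.938 + 0.72*55.845 + 2*26.982 + 3*28.085 + 12*15.999 = 495.674 g/mol.
Each formula unit contains 2 Al, equivalent to 2/2 = 1.0000 mol Al2O3.
M(Al2O3) = 2×26.982 + 3×15.999 = 101.961 g/mol.
Mass of Al2O3 per formula unit = 1.0000 × 101.961 = 101.961 g.
Al2O3 wt% = 101.961 / 495.674 × 100 = 20.57%.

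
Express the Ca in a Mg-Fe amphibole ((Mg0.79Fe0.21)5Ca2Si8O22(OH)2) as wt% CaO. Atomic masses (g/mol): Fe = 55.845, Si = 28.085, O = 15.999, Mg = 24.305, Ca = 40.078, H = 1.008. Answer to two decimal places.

13.27 wt%

Molar mass of (Mg0.79Fe0.21)5Ca2Si8O22(OH)2 = 3.95*24.305 + 1.05*55.845 + 2*40.078 + 8*28.085 + 24*15.999 + 2*1.008 = 845.470 g/mol.
Each formula unit contains 2 Ca, equivalent to 2/1 = 2.0000 mol CaO.
M(CaO) = 1×40.078 + 1×15.999 = 56.077 g/mol.
Mass of CaO per formula unit = 2.0000 × 56.077 = 112.154 g.
CaO wt% = 112.154 / 845.470 × 100 = 13.27%.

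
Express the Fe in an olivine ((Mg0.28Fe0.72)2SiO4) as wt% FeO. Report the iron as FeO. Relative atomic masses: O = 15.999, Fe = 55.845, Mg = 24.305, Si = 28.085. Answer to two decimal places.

55.59 wt%

Molar mass of (Mg0.28Fe0.72)2SiO4 = 0.56*24.305 + 1.44*55.845 + 1*28.085 + 4*15.999 = 186.109 g/mol.
Each formula unit contains 1.44 Fe, equivalent to 1.44/1 = 1.4400 mol FeO.
M(FeO) = 1×55.845 + 1×15.999 = 71.844 g/mol.
Mass of FeO per formula unit = 1.4400 × 71.844 = 103.455 g.
FeO wt% = 103.455 / 186.109 × 100 = 55.59%.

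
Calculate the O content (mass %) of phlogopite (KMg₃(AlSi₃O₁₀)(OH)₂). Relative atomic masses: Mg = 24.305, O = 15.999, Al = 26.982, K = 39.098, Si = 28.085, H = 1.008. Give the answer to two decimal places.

46.01 mass %

Formula mass = 1*39.098 + 3*24.305 + 1*26.982 + 3*28.085 + 12*15.999 + 2*1.008 = 417.254 g/mol, of which 191.988 g is O.
So O makes up 191.988/417.254 = 0.4601 of the mass, i.e. 46.01%.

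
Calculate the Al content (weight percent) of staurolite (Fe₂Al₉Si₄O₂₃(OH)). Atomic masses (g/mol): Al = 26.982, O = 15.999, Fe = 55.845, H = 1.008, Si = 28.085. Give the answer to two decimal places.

28.51 weight percent

M(Fe₂Al₉Si₄O₂₃(OH)) = 851.852 g/mol.
Al contributes 9 × 26.982 = 242.838 g per mole.
242.838/851.852 = 0.2851 → 28.51%.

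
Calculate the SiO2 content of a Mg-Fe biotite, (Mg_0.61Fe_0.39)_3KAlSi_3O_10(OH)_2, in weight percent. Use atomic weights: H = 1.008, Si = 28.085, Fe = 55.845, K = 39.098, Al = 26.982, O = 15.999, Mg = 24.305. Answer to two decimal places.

Molar mass of (Mg_0.61Fe_0.39)_3KAlSi_3O_10(OH)_2 = 1.83*24.305 + 1.17*55.845 + 1*39.098 + 1*26.982 + 3*28.085 + 12*15.999 + 2*1.008 = 454.156 g/mol.
Each formula unit contains 3 Si, equivalent to 3/1 = 3.0000 mol SiO2.
M(SiO2) = 1×28.085 + 2×15.999 = 60.083 g/mol.
Mass of SiO2 per formula unit = 3.0000 × 60.083 = 180.249 g.
SiO2 wt% = 180.249 / 454.156 × 100 = 39.69%.

39.69 wt%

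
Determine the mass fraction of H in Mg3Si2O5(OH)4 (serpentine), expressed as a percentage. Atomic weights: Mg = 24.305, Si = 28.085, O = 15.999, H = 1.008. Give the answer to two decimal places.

1.46 weight percent

Formula mass = 3·24.305 + 2·28.085 + 9·15.999 + 4·1.008 = 277.108 g/mol, of which 4.032 g is H.
So H makes up 4.032/277.108 = 0.0146 of the mass, i.e. 1.46%.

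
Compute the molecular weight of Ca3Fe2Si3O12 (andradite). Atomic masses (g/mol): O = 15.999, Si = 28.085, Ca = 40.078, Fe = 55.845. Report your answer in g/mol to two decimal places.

M = 3(40.078) + 2(55.845) + 3(28.085) + 12(15.999)

508.17 g/mol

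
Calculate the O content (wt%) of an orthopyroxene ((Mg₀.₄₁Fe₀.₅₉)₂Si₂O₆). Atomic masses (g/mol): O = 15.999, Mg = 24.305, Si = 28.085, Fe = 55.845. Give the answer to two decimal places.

Formula mass = 0.82×24.305 + 1.18×55.845 + 2×28.085 + 6×15.999 = 237.991 g/mol, of which 95.994 g is O.
So O makes up 95.994/237.991 = 0.4034 of the mass, i.e. 40.34%.

40.34 wt%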